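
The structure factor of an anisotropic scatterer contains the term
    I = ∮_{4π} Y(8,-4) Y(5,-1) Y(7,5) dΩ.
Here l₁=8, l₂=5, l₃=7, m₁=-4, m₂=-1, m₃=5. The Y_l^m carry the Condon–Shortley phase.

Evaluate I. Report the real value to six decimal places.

-0.011252

Rules hold: Σm=0, L=20 even, 3≤7≤13.
N = 17·11·15 = 2805
Δ = 6!·10!·4!/21! = 1/814773960
Racah Σ t=1..5: t=1:−1/87091200 t=2:+1/4976640 t=3:−1/2073600 t=4:+1/4976640 t=5:−1/87091200 = -1/9676800
⇒ 3j(8 5 7; 0 0 0)² = 360/46189, sgn +1
Racah Σ t=2..4: t=2:+1/696729600 t=3:−1/78382080 t=4:+1/92897280 = -1/1791590400
⇒ 3j(8 5 7; -4 -1 5)² = 11/151164, sgn -1
4πI² = N·(3j₀)²·(3jₘ)² = 1650/1037153
I = -1·√(0.00159089/4π) = -0.01125163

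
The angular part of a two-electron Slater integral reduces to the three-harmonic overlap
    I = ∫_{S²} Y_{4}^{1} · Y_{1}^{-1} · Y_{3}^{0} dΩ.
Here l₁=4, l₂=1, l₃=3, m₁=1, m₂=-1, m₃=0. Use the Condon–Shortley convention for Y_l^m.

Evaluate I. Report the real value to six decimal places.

-0.194664

m-sum 0 ✓  L=8 even ✓  3≤3≤5 ✓
Π(2lᵢ+1) = 9×3×7 = 189
triangle coeff Δ(4,1,3) = 1/252
Σ_t [1,1]: t=1:−1/36 = -1/36
(3j)²=4/63 [(4 1 3; 0 0 0)], sign=+1
Σ_t [0,0]: t=0:+1/72 = 1/72
(3j)²=5/126 [(4 1 3; 1 -1 0)], sign=-1
⇒ 4πI² = 10/21
I = (-1)√(10/21/(4π)) = -0.19466390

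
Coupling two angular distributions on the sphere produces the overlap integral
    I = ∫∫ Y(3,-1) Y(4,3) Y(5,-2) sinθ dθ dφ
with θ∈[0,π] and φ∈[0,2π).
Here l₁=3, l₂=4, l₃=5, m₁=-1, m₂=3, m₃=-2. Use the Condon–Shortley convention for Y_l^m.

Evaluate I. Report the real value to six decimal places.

Checks pass: Σm=0; 12 even; l₃=5∈[1,7].
(2·3+1)(2·4+1)(2·5+1) = 693
Δ: 2! 4! 6! / 13! → 1/180180
sum: t=0:+1/576 t=1:−1/144 t=2:+1/576 = -1/288
3j²(3 4 5; 0 0 0) = Δ·Π!·Σ² = 20/1001  (sign +1)
sum: t=1:−1/4320 t=2:+1/960 = 7/8640
3j²(3 4 5; -1 3 -2) = Δ·Π!·Σ² = 343/12870  (sign -1)
combine: 4πI² = 693·20/1001·343/12870 = 686/1859
take √, sign -1: I = -0.17136315

-0.171363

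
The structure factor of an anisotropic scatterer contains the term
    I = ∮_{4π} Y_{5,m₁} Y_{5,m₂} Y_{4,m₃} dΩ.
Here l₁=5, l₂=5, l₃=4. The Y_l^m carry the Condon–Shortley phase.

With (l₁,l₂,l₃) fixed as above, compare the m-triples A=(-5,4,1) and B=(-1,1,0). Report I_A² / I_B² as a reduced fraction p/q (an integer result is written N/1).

Shared (l₁,l₂,l₃)=(5,5,4): N and (l;000)² cancel in I_A²/I_B².
A: Δ = 6!·4!·4!/15! = 1/3153150; Racah Σ t=6..6: t=6:+1/103680 = 1/103680; ⇒ 3j(5 5 4; -5 4 1)² = 4/143, sgn -1
B: Δ = 6!·4!·4!/15! = 1/3153150; Racah Σ t=2..6: t=2:+1/27648 t=3:−1/1296 t=4:+1/768 t=5:−1/4320 t=6:+1/414720 = 7/20736; ⇒ 3j(5 5 4; -1 1 0)² = 8/1287, sgn +1
I_A²/I_B² = (4/143)/(8/1287) = 9/2

9/2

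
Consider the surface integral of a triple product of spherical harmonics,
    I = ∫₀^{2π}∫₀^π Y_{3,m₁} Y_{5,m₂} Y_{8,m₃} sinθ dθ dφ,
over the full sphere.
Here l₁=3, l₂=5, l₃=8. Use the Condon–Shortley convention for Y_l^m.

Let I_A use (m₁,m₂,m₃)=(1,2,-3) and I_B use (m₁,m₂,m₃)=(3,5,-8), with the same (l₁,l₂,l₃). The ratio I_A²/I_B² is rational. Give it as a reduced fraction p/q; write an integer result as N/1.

Shared (l₁,l₂,l₃)=(3,5,8): N and (l;000)² cancel in I_A²/I_B².
A: Δ = 0!·6!·10!/17! = 1/136136; Racah Σ t=0..0: t=0:+1/1451520 = 1/1451520; ⇒ 3j(3 5 8; 1 2 -3)² = 75/3094, sgn -1
B: Δ = 0!·6!·10!/17! = 1/136136; Racah Σ t=0..0: t=0:+1/2612736000 = 1/2612736000; ⇒ 3j(3 5 8; 3 5 -8)² = 1/17, sgn +1
I_A²/I_B² = (75/3094)/(1/17) = 75/182

75/182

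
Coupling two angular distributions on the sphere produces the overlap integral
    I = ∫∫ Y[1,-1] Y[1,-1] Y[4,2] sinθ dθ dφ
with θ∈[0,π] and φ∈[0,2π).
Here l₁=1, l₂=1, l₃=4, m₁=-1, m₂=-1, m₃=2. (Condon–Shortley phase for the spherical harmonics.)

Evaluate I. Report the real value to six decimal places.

0.000000

|1−1|≤4≤1+1 violated ⇒ I = 0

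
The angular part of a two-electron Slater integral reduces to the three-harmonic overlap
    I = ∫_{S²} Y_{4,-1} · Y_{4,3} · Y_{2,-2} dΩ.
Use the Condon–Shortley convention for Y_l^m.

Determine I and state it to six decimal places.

Rules hold: Σm=0, L=10 even, 0≤2≤8.
N = 9·9·5 = 405
Δ = 6!·2!·2!/11! = 1/13860
Racah Σ t=2..4: t=2:+1/192 t=3:−1/36 t=4:+1/192 = -5/288
⇒ 3j(4 4 2; 0 0 0)² = 20/693, sgn -1
Racah Σ t=5..5: t=5:−1/480 = -1/480
⇒ 3j(4 4 2; -1 3 -2)² = 3/110, sgn -1
4πI² = N·(3j₀)²·(3jₘ)² = 270/847
I = +1·√(0.318772/4π) = 0.15927046

0.159270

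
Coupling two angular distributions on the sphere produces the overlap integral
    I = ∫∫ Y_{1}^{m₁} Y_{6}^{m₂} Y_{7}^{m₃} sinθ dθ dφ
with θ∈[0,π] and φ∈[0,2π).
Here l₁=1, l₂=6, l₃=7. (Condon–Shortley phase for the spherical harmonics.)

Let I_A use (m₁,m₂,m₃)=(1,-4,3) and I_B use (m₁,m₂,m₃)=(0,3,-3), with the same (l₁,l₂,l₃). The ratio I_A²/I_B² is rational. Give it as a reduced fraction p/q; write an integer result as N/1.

3/20

l's match ⇒ only the (l;m) 3-j factors differ between A and B.
A: triangle coeff Δ(1,6,7) = 1/1365; Σ_t [0,0]: t=0:+1/14515200 = 1/14515200; (3j)²=2/455 [(1 6 7; 1 -4 3)], sign=+1
B: triangle coeff Δ(1,6,7) = 1/1365; Σ_t [0,0]: t=0:+1/2177280 = 1/2177280; (3j)²=8/273 [(1 6 7; 0 3 -3)], sign=+1
I_A²/I_B² = (2/455)/(8/273) = 3/20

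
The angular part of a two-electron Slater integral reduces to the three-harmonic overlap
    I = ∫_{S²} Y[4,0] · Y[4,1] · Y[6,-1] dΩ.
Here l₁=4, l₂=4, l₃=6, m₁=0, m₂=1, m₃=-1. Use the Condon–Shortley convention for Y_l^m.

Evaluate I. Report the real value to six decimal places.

-0.103072

Checks pass: Σm=0; 14 even; l₃=6∈[0,8].
(2·4+1)(2·4+1)(2·6+1) = 1053
Δ: 2! 6! 6! / 15! → 1/1261260
sum: t=0:+1/4608 t=1:−1/1296 t=2:+1/4608 = -7/20736
3j²(4 4 6; 0 0 0) = Δ·Π!·Σ² = 20/1287  (sign -1)
sum: t=0:+1/11520 t=1:−1/1728 t=2:+1/3456 = -7/34560
3j²(4 4 6; 0 1 -1) = Δ·Π!·Σ² = 7/858  (sign +1)
combine: 4πI² = 1053·20/1287·7/858 = 210/1573
take √, sign -1: I = -0.10307192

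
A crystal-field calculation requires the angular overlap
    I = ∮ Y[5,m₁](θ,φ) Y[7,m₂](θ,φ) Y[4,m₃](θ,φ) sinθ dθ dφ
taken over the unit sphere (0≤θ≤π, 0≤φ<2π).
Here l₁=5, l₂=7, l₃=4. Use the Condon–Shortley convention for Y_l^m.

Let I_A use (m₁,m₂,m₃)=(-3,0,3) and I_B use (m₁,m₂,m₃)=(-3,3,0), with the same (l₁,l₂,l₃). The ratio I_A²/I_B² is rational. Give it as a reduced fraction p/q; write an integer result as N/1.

35378/7935

l's match ⇒ only the (l;m) 3-j factors differ between A and B.
A: triangle coeff Δ(5,7,4) = 1/6126120; Σ_t [6,7]: t=6:+1/345600 t=7:−1/3628800 = 19/7257600; (3j)²=2527/218790 [(5 7 4; -3 0 3)], sign=-1
B: triangle coeff Δ(5,7,4) = 1/6126120; Σ_t [6,8]: t=6:+1/138240 t=7:−1/181440 t=8:+1/3870720 = 23/11612160; (3j)²=529/204204 [(5 7 4; -3 3 0)], sign=+1
I_A²/I_B² = (2527/218790)/(529/204204) = 35378/7935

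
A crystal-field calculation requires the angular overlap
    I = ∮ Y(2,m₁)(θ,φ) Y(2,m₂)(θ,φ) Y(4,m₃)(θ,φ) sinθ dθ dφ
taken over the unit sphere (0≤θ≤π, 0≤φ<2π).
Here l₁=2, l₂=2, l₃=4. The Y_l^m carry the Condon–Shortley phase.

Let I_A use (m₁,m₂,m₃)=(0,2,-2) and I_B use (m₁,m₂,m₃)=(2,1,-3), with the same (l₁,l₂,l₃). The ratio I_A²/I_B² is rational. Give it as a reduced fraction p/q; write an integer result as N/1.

3/7

Same 2,2,4: normalisation and zero-m 3j drop out of the ratio.
A: Δ: 0! 4! 4! / 9! → 1/630; sum: t=0:+1/96 = 1/96; 3j²(2 2 4; 0 2 -2) = Δ·Π!·Σ² = 1/42  (sign +1)
B: Δ: 0! 4! 4! / 9! → 1/630; sum: t=0:+1/144 = 1/144; 3j²(2 2 4; 2 1 -3) = Δ·Π!·Σ² = 1/18  (sign -1)
I_A²/I_B² = (1/42)/(1/18) = 3/7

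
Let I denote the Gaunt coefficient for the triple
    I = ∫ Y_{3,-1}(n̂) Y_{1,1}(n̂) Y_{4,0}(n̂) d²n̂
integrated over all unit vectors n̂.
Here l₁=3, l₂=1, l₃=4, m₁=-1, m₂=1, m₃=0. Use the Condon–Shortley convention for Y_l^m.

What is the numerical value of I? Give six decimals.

Rules hold: Σm=0, L=8 even, 2≤4≤4.
N = 7·3·9 = 189
Δ = 0!·6!·2!/9! = 1/252
Racah Σ t=0..0: t=0:+1/36 = 1/36
⇒ 3j(3 1 4; 0 0 0)² = 4/63, sgn +1
Racah Σ t=0..0: t=0:+1/96 = 1/96
⇒ 3j(3 1 4; -1 1 0)² = 1/42, sgn +1
4πI² = N·(3j₀)²·(3jₘ)² = 2/7
I = +1·√(0.285714/4π) = 0.15078601

0.150786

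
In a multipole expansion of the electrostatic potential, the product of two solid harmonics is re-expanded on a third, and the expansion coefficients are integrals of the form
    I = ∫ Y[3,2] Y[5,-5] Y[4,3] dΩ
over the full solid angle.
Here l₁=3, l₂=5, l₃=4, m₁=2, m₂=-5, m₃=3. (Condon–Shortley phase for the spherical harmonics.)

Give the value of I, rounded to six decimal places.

-0.212007

Rules hold: Σm=0, L=12 even, 2≤4≤8.
N = 7·11·9 = 693
Δ = 4!·2!·6!/13! = 1/180180
Racah Σ t=1..3: t=1:−1/576 t=2:+1/144 t=3:−1/576 = 1/288
⇒ 3j(3 5 4; 0 0 0)² = 20/1001, sgn +1
Racah Σ t=0..0: t=0:+1/17280 = 1/17280
⇒ 3j(3 5 4; 2 -5 3)² = 35/858, sgn -1
4πI² = N·(3j₀)²·(3jₘ)² = 1050/1859
I = -1·√(0.56482/4π) = -0.21200691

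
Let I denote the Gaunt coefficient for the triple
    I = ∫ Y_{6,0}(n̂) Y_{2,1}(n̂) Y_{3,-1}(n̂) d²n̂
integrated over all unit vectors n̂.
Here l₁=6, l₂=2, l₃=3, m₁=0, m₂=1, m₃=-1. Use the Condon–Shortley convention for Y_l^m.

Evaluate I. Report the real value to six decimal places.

|6−2|≤3≤6+2 violated ⇒ I = 0

0.000000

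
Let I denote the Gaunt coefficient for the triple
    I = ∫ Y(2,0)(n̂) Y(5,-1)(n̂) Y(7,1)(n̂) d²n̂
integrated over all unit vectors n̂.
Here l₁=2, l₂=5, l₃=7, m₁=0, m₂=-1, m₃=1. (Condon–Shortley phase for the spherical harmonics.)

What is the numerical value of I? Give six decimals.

-0.232242

Checks pass: Σm=0; 14 even; l₃=7∈[3,7].
(2·2+1)(2·5+1)(2·7+1) = 825
Δ: 0! 4! 10! / 15! → 1/15015
sum: t=0:+1/57600 = 1/57600
3j²(2 5 7; 0 0 0) = Δ·Π!·Σ² = 21/715  (sign -1)
sum: t=0:+1/69120 = 1/69120
3j²(2 5 7; 0 -1 1) = Δ·Π!·Σ² = 4/143  (sign +1)
combine: 4πI² = 825·21/715·4/143 = 1260/1859
take √, sign -1: I = -0.23224194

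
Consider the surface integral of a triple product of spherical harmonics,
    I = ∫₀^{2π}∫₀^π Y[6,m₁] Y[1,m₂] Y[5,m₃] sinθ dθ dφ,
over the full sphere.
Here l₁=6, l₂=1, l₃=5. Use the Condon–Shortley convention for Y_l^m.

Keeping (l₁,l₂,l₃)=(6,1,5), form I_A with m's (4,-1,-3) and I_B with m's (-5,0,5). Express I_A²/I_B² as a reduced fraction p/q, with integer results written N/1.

Same 6,1,5: normalisation and zero-m 3j drop out of the ratio.
A: Δ: 2! 10! 0! / 13! → 1/858; sum: t=0:+1/161280 = 1/161280; 3j²(6 1 5; 4 -1 -3) = Δ·Π!·Σ² = 15/286  (sign +1)
B: Δ: 2! 10! 0! / 13! → 1/858; sum: t=1:−1/3628800 = -1/3628800; 3j²(6 1 5; -5 0 5) = Δ·Π!·Σ² = 1/78  (sign -1)
I_A²/I_B² = (15/286)/(1/78) = 45/11

45/11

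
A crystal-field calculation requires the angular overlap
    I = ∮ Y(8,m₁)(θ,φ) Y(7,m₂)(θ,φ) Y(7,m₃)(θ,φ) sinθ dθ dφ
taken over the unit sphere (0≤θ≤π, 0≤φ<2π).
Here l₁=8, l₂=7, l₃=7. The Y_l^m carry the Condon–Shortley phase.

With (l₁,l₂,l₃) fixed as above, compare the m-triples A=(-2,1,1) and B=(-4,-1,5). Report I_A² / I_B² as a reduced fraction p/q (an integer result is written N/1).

3000/3721

Shared (l₁,l₂,l₃)=(8,7,7): N and (l;000)² cancel in I_A²/I_B².
A: Δ = 8!·8!·6!/23! = 1/22086194130; Racah Σ t=2..8: t=2:+1/41803776000 t=3:−1/435456000 t=4:+1/39813120 t=5:−1/18662400 t=6:+1/39813120 t=7:−1/435456000 t=8:+1/41803776000 = -11/1393459200; ⇒ 3j(8 7 7; -2 1 1)² = 600/96577, sgn -1
B: Δ = 8!·8!·6!/23! = 1/22086194130; Racah Σ t=4..6: t=4:+1/1114767360 t=5:−1/435456000 t=6:+1/1492992000 = -61/83607552000; ⇒ 3j(8 7 7; -4 -1 5)² = 3721/482885, sgn -1
I_A²/I_B² = (600/96577)/(3721/482885) = 3000/3721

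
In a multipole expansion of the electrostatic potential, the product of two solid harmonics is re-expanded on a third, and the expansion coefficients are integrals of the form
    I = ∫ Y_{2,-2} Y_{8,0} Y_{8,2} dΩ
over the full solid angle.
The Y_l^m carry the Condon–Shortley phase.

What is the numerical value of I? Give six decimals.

-0.192440

m-sum 0 ✓  L=18 even ✓  6≤8≤10 ✓
Π(2lᵢ+1) = 5×17×17 = 1445
triangle coeff Δ(2,8,8) = 1/348840
Σ_t [0,2]: t=0:+1/116121600 t=1:−1/25401600 t=2:+1/116121600 = -1/45158400
(3j)²=24/1615 [(2 8 8; 0 0 0)], sign=-1
Σ_t [2,2]: t=2:+1/116121600 = 1/116121600
(3j)²=7/323 [(2 8 8; -2 0 2)], sign=+1
⇒ 4πI² = 168/361
I = (-1)√(168/361/(4π)) = -0.19244034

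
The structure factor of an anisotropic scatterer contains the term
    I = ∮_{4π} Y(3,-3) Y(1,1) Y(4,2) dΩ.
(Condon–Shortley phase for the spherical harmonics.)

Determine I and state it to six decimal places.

Checks pass: Σm=0; 8 even; l₃=4∈[2,4].
(2·3+1)(2·1+1)(2·4+1) = 189
Δ: 0! 6! 2! / 9! → 1/252
sum: t=0:+1/36 = 1/36
3j²(3 1 4; 0 0 0) = Δ·Π!·Σ² = 4/63  (sign +1)
sum: t=0:+1/1440 = 1/1440
3j²(3 1 4; -3 1 2) = Δ·Π!·Σ² = 1/252  (sign +1)
combine: 4πI² = 189·4/63·1/252 = 1/21
take √, sign +1: I = 0.06155813

0.061558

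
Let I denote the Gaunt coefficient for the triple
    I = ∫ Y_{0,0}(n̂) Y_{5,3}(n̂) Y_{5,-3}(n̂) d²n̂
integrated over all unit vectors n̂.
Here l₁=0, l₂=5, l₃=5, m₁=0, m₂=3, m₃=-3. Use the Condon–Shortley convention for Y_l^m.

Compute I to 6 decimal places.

m-sum 0 ✓  L=10 even ✓  5≤5≤5 ✓
Π(2lᵢ+1) = 1×11×11 = 121
triangle coeff Δ(0,5,5) = 1/11
Σ_t [0,0]: t=0:+1/14400 = 1/14400
(3j)²=1/11 [(0 5 5; 0 0 0)], sign=-1
Σ_t [0,0]: t=0:+1/80640 = 1/80640
(3j)²=1/11 [(0 5 5; 0 3 -3)], sign=+1
⇒ 4πI² = 1/1
I = (-1)√(1/1/(4π)) = -0.28209479

-0.282095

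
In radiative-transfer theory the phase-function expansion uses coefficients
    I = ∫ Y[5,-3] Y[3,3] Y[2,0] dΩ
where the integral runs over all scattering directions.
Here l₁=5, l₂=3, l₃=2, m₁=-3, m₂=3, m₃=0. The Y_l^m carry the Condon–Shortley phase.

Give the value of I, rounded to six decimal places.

m-sum 0 ✓  L=10 even ✓  2≤2≤8 ✓
Π(2lᵢ+1) = 11×7×5 = 385
triangle coeff Δ(5,3,2) = 1/2310
Σ_t [3,3]: t=3:−1/144 = -1/144
(3j)²=10/231 [(5 3 2; 0 0 0)], sign=-1
Σ_t [6,6]: t=6:+1/2880 = 1/2880
(3j)²=2/165 [(5 3 2; -3 3 0)], sign=+1
⇒ 4πI² = 20/99
I = (-1)√(20/99/(4π)) = -0.12679218

-0.126792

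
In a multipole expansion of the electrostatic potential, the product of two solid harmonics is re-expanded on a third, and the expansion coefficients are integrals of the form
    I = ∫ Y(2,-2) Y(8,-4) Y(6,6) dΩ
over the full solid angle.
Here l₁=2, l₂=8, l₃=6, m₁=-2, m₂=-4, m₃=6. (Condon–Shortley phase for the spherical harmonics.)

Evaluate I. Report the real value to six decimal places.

0.008486

Checks pass: Σm=0; 16 even; l₃=6∈[6,10].
(2·2+1)(2·8+1)(2·6+1) = 1105
Δ: 4! 0! 12! / 17! → 1/30940
sum: t=2:+1/2073600 = 1/2073600
3j²(2 8 6; 0 0 0) = Δ·Π!·Σ² = 28/1105  (sign +1)
sum: t=4:+1/11496038400 = 1/11496038400
3j²(2 8 6; -2 -4 6) = Δ·Π!·Σ² = 1/30940  (sign +1)
combine: 4πI² = 1105·28/1105·1/30940 = 1/1105
take √, sign +1: I = 0.00848621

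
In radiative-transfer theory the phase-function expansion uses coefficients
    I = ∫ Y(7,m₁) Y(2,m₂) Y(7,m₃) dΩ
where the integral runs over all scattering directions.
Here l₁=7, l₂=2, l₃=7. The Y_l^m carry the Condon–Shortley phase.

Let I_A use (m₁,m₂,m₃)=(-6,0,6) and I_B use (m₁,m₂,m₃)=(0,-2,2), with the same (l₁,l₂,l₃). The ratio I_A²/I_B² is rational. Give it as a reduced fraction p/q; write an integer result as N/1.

Shared (l₁,l₂,l₃)=(7,2,7): N and (l;000)² cancel in I_A²/I_B².
A: Δ = 2!·12!·2!/17! = 1/185640; Racah Σ t=1..2: t=1:−1/479001600 t=2:+1/159667200 = 1/239500800; ⇒ 3j(7 2 7; -6 0 6)² = 26/1785, sgn -1
B: Δ = 2!·12!·2!/17! = 1/185640; Racah Σ t=0..0: t=0:+1/2419200 = 1/2419200; ⇒ 3j(7 2 7; 0 -2 2)² = 27/1105, sgn -1
I_A²/I_B² = (26/1785)/(27/1105) = 338/567

338/567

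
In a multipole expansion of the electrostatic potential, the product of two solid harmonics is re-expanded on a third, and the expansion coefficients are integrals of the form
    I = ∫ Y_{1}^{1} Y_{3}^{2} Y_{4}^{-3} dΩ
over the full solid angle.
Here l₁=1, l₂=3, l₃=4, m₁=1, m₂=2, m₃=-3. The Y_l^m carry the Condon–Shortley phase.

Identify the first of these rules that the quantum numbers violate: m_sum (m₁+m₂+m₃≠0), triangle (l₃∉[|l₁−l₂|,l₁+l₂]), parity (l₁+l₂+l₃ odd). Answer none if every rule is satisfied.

none

Σmᵢ = 0  ✓
l₃∈[|l₁−l₂|,l₁+l₂]=[2,4], have l₃=4  ✓
Σlᵢ = 8 ⇒ even  ✓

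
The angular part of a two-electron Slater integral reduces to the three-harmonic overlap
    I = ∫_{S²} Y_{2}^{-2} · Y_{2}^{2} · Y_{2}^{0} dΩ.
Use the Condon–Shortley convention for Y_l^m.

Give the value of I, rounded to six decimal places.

Rules hold: Σm=0, L=6 even, 0≤2≤4.
N = 5·5·5 = 125
Δ = 2!·2!·2!/7! = 1/630
Racah Σ t=0..2: t=0:+1/8 t=1:−1/1 t=2:+1/8 = -3/4
⇒ 3j(2 2 2; 0 0 0)² = 2/35, sgn -1
Racah Σ t=2..2: t=2:+1/8 = 1/8
⇒ 3j(2 2 2; -2 2 0)² = 2/35, sgn +1
4πI² = N·(3j₀)²·(3jₘ)² = 20/49
I = -1·√(0.408163/4π) = -0.18022375

-0.180224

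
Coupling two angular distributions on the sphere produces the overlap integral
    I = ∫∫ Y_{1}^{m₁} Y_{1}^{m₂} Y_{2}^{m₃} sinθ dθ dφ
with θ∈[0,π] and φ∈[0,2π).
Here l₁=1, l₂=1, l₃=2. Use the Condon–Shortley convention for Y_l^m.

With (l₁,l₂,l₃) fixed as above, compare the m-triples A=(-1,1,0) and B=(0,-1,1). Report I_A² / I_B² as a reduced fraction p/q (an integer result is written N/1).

Shared (l₁,l₂,l₃)=(1,1,2): N and (l;000)² cancel in I_A²/I_B².
A: Δ = 0!·2!·2!/5! = 1/30; Racah Σ t=0..0: t=0:+1/4 = 1/4; ⇒ 3j(1 1 2; -1 1 0)² = 1/30, sgn +1
B: Δ = 0!·2!·2!/5! = 1/30; Racah Σ t=0..0: t=0:+1/2 = 1/2; ⇒ 3j(1 1 2; 0 -1 1)² = 1/10, sgn -1
I_A²/I_B² = (1/30)/(1/10) = 1/3

1/3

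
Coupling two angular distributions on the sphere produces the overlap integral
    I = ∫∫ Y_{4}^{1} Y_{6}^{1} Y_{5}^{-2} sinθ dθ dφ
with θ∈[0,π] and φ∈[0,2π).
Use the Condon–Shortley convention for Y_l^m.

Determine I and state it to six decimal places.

0.000000

Σlᵢ=15 odd — θ-integrand is odd under cosθ→−cosθ; I=0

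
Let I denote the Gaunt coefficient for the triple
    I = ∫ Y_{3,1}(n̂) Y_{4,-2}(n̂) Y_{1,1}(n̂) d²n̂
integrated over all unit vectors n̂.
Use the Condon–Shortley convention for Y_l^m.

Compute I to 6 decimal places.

m-sum 0 ✓  L=8 even ✓  1≤1≤7 ✓
Π(2lᵢ+1) = 7×9×3 = 189
triangle coeff Δ(3,4,1) = 1/252
Σ_t [3,3]: t=3:−1/36 = -1/36
(3j)²=4/63 [(3 4 1; 0 0 0)], sign=+1
Σ_t [2,2]: t=2:+1/96 = 1/96
(3j)²=5/84 [(3 4 1; 1 -2 1)], sign=+1
⇒ 4πI² = 5/7
I = (+1)√(5/7/(4π)) = 0.23841361

0.238414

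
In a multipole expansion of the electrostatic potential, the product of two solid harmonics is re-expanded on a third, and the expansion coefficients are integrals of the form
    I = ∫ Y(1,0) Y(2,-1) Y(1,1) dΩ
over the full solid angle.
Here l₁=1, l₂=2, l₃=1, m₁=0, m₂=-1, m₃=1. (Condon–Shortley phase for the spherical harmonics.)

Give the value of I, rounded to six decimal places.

-0.218510

Checks pass: Σm=0; 4 even; l₃=1∈[1,3].
(2·1+1)(2·2+1)(2·1+1) = 45
Δ: 2! 0! 2! / 5! → 1/30
sum: t=1:−1/1 = -1/1
3j²(1 2 1; 0 0 0) = Δ·Π!·Σ² = 2/15  (sign +1)
sum: t=1:−1/2 = -1/2
3j²(1 2 1; 0 -1 1) = Δ·Π!·Σ² = 1/10  (sign -1)
combine: 4πI² = 45·2/15·1/10 = 3/5
take √, sign -1: I = -0.21850969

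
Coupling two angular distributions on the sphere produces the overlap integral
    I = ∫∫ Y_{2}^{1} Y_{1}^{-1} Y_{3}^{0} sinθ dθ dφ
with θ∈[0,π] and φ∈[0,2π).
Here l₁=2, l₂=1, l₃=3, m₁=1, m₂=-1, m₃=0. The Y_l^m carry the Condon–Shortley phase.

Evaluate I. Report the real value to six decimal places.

0.143048

Checks pass: Σm=0; 6 even; l₃=3∈[1,3].
(2·2+1)(2·1+1)(2·3+1) = 105
Δ: 0! 4! 2! / 7! → 1/105
sum: t=0:+1/4 = 1/4
3j²(2 1 3; 0 0 0) = Δ·Π!·Σ² = 3/35  (sign -1)
sum: t=0:+1/12 = 1/12
3j²(2 1 3; 1 -1 0) = Δ·Π!·Σ² = 1/35  (sign -1)
combine: 4πI² = 105·3/35·1/35 = 9/35
take √, sign +1: I = 0.14304817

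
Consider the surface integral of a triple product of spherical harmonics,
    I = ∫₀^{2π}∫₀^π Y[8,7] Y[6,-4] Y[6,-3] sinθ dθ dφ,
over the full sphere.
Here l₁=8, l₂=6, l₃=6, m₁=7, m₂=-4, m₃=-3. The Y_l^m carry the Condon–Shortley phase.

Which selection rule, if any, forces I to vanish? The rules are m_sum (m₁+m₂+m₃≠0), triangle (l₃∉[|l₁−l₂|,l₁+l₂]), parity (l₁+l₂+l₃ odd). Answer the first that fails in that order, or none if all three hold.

Σmᵢ = 0  ✓
l₃∈[|l₁−l₂|,l₁+l₂]=[2,14], have l₃=6  ✓
Σlᵢ = 20 ⇒ even  ✓

none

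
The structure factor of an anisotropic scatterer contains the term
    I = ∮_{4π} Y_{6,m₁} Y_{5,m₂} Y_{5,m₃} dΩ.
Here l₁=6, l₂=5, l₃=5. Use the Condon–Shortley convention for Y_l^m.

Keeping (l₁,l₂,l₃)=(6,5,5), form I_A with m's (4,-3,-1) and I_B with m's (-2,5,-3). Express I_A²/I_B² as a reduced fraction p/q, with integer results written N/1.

l's match ⇒ only the (l;m) 3-j factors differ between A and B.
A: triangle coeff Δ(6,5,5) = 1/28588560; Σ_t [0,2]: t=0:+1/138240 t=1:−1/86400 t=2:+1/829440 = -13/4147200; (3j)²=13/3740 [(6 5 5; 4 -3 -1)], sign=-1
B: triangle coeff Δ(6,5,5) = 1/28588560; Σ_t [6,6]: t=6:+1/829440 = 1/829440; (3j)²=35/2431 [(6 5 5; -2 5 -3)], sign=+1
I_A²/I_B² = (13/3740)/(35/2431) = 169/700

169/700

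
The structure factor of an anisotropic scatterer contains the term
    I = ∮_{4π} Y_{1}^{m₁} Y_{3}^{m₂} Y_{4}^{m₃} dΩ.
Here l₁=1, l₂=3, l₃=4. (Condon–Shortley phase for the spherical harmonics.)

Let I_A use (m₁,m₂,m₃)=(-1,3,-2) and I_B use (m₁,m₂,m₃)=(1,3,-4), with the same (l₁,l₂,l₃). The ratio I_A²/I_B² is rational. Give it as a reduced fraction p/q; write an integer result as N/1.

1/28

Shared (l₁,l₂,l₃)=(1,3,4): N and (l;000)² cancel in I_A²/I_B².
A: Δ = 0!·2!·6!/9! = 1/252; Racah Σ t=0..0: t=0:+1/1440 = 1/1440; ⇒ 3j(1 3 4; -1 3 -2)² = 1/252, sgn +1
B: Δ = 0!·2!·6!/9! = 1/252; Racah Σ t=0..0: t=0:+1/1440 = 1/1440; ⇒ 3j(1 3 4; 1 3 -4)² = 1/9, sgn +1
I_A²/I_B² = (1/252)/(1/9) = 1/28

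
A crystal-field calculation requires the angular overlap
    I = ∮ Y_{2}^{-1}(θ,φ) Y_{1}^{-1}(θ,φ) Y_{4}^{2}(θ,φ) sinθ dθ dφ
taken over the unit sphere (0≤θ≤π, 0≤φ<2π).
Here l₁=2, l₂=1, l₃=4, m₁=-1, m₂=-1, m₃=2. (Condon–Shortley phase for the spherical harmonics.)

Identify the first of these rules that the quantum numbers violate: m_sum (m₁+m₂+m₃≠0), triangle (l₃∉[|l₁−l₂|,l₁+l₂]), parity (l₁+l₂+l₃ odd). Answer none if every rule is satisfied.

Σmᵢ = 0  ✓
l₃∈[|l₁−l₂|,l₁+l₂]=[1,3], have l₃=4  ✗
Σlᵢ = 7 ⇒ odd

triangle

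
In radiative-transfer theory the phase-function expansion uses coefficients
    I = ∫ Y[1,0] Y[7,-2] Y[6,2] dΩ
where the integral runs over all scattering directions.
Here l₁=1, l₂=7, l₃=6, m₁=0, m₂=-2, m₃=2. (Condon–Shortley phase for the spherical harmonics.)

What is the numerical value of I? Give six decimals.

m-sum 0 ✓  L=14 even ✓  6≤6≤8 ✓
Π(2lᵢ+1) = 3×15×13 = 585
triangle coeff Δ(1,7,6) = 1/1365
Σ_t [1,1]: t=1:−1/518400 = -1/518400
(3j)²=7/195 [(1 7 6; 0 0 0)], sign=-1
Σ_t [1,1]: t=1:−1/967680 = -1/967680
(3j)²=3/91 [(1 7 6; 0 -2 2)], sign=-1
⇒ 4πI² = 9/13
I = (+1)√(9/13/(4π)) = 0.23471705

0.234717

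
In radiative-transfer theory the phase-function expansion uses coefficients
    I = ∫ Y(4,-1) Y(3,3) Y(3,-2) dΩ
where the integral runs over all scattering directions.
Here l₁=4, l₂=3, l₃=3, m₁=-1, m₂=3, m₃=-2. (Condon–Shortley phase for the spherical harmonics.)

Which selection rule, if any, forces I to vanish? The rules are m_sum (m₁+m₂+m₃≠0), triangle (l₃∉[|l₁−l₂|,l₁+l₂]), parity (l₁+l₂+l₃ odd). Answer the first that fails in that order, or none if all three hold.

none

m₁+m₂+m₃ = -1 + 3 − 2 = 0  ✓
triangle: |4−3|=1 ≤ l₃=3 ≤ 4+3=7  ✓
parity: l₁+l₂+l₃ = 10 is even  ✓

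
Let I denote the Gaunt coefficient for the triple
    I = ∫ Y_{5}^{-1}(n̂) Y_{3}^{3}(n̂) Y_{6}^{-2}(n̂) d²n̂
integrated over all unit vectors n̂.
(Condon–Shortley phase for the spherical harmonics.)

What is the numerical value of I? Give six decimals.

Checks pass: Σm=0; 14 even; l₃=6∈[2,8].
(2·5+1)(2·3+1)(2·6+1) = 1001
Δ: 2! 8! 4! / 15! → 1/675675
sum: t=0:+1/8640 t=1:−1/2304 t=2:+1/8640 = -7/34560
3j²(5 3 6; 0 0 0) = Δ·Π!·Σ² = 7/429  (sign -1)
sum: t=2:+1/27648 = 1/27648
3j²(5 3 6; -1 3 -2) = Δ·Π!·Σ² = 10/429  (sign +1)
combine: 4πI² = 1001·7/429·10/429 = 490/1287
take √, sign -1: I = -0.17406195

-0.174062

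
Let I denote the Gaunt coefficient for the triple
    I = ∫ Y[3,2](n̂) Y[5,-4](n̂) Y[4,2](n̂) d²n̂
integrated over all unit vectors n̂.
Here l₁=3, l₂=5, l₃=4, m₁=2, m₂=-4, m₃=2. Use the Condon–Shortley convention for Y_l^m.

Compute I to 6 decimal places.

Checks pass: Σm=0; 12 even; l₃=4∈[2,8].
(2·3+1)(2·5+1)(2·4+1) = 693
Δ: 4! 2! 6! / 13! → 1/180180
sum: t=1:−1/576 t=2:+1/144 t=3:−1/576 = 1/288
3j²(3 5 4; 0 0 0) = Δ·Π!·Σ² = 20/1001  (sign +1)
sum: t=0:+1/2880 t=1:−1/8640 = 1/4320
3j²(3 5 4; 2 -4 2) = Δ·Π!·Σ² = 8/429  (sign +1)
combine: 4πI² = 693·20/1001·8/429 = 480/1859
take √, sign +1: I = 0.14334284

0.143343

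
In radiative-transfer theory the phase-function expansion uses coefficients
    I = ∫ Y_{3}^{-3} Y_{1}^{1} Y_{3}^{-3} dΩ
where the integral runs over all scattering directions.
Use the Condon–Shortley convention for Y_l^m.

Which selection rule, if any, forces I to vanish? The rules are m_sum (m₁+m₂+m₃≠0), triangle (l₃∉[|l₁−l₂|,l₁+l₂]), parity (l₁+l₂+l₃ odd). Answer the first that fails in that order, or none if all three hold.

m_sum

azimuthal sum: -3 + 1 − 3 = -5  ✗
2 ≤ 3 ≤ 4 (triangle on l)
L = 3 + 1 + 3 = 7 (odd)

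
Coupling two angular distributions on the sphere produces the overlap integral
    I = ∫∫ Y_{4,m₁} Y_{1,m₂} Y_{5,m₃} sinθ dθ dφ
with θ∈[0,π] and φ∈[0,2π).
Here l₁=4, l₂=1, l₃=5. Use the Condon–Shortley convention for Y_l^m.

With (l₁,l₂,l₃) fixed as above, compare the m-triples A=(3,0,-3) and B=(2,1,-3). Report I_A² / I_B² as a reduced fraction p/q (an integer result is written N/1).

l's match ⇒ only the (l;m) 3-j factors differ between A and B.
A: triangle coeff Δ(4,1,5) = 1/495; Σ_t [0,0]: t=0:+1/5040 = 1/5040; (3j)²=16/495 [(4 1 5; 3 0 -3)], sign=+1
B: triangle coeff Δ(4,1,5) = 1/495; Σ_t [0,0]: t=0:+1/2880 = 1/2880; (3j)²=28/495 [(4 1 5; 2 1 -3)], sign=+1
I_A²/I_B² = (16/495)/(28/495) = 4/7

4/7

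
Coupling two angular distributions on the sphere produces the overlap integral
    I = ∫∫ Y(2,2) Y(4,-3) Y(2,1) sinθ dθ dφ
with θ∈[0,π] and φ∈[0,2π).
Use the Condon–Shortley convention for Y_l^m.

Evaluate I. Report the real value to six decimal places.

m-sum 0 ✓  L=8 even ✓  2≤2≤6 ✓
Π(2lᵢ+1) = 5×9×5 = 225
triangle coeff Δ(2,4,2) = 1/630
Σ_t [2,2]: t=2:+1/16 = 1/16
(3j)²=2/35 [(2 4 2; 0 0 0)], sign=+1
Σ_t [0,0]: t=0:+1/144 = 1/144
(3j)²=1/18 [(2 4 2; 2 -3 1)], sign=-1
⇒ 4πI² = 5/7
I = (-1)√(5/7/(4π)) = -0.23841361

-0.238414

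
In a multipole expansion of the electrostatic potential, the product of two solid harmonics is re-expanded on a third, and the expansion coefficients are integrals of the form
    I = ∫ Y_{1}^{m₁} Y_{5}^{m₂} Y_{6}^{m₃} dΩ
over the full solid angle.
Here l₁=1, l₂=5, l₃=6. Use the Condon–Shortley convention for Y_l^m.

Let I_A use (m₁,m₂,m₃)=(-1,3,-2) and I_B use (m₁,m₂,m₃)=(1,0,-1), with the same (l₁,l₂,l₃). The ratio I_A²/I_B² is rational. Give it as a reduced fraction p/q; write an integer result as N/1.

2/7

Same 1,5,6: normalisation and zero-m 3j drop out of the ratio.
A: Δ: 0! 2! 10! / 13! → 1/858; sum: t=0:+1/161280 = 1/161280; 3j²(1 5 6; -1 3 -2) = Δ·Π!·Σ² = 1/143  (sign +1)
B: Δ: 0! 2! 10! / 13! → 1/858; sum: t=0:+1/28800 = 1/28800; 3j²(1 5 6; 1 0 -1) = Δ·Π!·Σ² = 7/286  (sign -1)
I_A²/I_B² = (1/143)/(7/286) = 2/7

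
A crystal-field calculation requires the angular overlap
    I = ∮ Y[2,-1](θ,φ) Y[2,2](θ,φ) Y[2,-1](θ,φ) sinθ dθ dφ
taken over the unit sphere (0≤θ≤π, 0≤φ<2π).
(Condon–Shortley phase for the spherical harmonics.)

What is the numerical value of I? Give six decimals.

0.220728

m-sum 0 ✓  L=6 even ✓  0≤2≤4 ✓
Π(2lᵢ+1) = 5×5×5 = 125
triangle coeff Δ(2,2,2) = 1/630
Σ_t [0,2]: t=0:+1/8 t=1:−1/1 t=2:+1/8 = -3/4
(3j)²=2/35 [(2 2 2; 0 0 0)], sign=-1
Σ_t [2,2]: t=2:+1/4 = 1/4
(3j)²=3/35 [(2 2 2; -1 2 -1)], sign=-1
⇒ 4πI² = 30/49
I = (+1)√(30/49/(4π)) = 0.22072812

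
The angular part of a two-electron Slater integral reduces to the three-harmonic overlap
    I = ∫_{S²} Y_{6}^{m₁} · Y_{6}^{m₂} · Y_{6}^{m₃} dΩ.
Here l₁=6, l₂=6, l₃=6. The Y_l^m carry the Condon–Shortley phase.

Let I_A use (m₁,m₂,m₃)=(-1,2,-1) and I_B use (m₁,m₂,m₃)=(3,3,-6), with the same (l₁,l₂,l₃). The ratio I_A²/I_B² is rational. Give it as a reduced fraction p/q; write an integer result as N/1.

5/11

l's match ⇒ only the (l;m) 3-j factors differ between A and B.
A: triangle coeff Δ(6,6,6) = 1/325909584; Σ_t [2,6]: t=2:+1/4147200 t=3:−1/207360 t=4:+1/82944 t=5:−1/207360 t=6:+1/4147200 = 1/345600; (3j)²=420/46189 [(6 6 6; -1 2 -1)], sign=-1
B: triangle coeff Δ(6,6,6) = 1/325909584; Σ_t [3,3]: t=3:−1/18662400 = -1/18662400; (3j)²=84/4199 [(6 6 6; 3 3 -6)], sign=-1
I_A²/I_B² = (420/46189)/(84/4199) = 5/11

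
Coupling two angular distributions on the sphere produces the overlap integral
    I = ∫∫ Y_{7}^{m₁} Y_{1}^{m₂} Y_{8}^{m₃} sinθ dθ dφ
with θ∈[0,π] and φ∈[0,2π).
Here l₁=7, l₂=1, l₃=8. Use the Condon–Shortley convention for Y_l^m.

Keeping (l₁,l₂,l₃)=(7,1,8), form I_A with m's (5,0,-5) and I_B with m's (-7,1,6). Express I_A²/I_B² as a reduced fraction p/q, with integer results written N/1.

39/1

l's match ⇒ only the (l;m) 3-j factors differ between A and B.
A: triangle coeff Δ(7,1,8) = 1/2040; Σ_t [0,0]: t=0:+1/958003200 = 1/958003200; (3j)²=13/680 [(7 1 8; 5 0 -5)], sign=-1
B: triangle coeff Δ(7,1,8) = 1/2040; Σ_t [0,0]: t=0:+1/174356582400 = 1/174356582400; (3j)²=1/2040 [(7 1 8; -7 1 6)], sign=+1
I_A²/I_B² = (13/680)/(1/2040) = 39/1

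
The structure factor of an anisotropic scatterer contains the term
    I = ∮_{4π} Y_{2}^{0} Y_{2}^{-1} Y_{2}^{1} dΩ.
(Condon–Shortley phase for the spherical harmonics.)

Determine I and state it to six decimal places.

-0.090112

Rules hold: Σm=0, L=6 even, 0≤2≤4.
N = 5·5·5 = 125
Δ = 2!·2!·2!/7! = 1/630
Racah Σ t=0..2: t=0:+1/8 t=1:−1/1 t=2:+1/8 = -3/4
⇒ 3j(2 2 2; 0 0 0)² = 2/35, sgn -1
Racah Σ t=0..1: t=0:+1/4 t=1:−1/2 = -1/4
⇒ 3j(2 2 2; 0 -1 1)² = 1/70, sgn +1
4πI² = N·(3j₀)²·(3jₘ)² = 5/49
I = -1·√(0.102041/4π) = -0.09011188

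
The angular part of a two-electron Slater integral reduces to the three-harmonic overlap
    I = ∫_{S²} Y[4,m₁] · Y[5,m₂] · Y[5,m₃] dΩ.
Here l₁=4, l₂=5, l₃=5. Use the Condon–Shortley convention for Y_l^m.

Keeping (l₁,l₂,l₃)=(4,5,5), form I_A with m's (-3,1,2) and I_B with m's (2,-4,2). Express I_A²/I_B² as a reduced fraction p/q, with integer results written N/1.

1/6

Shared (l₁,l₂,l₃)=(4,5,5): N and (l;000)² cancel in I_A²/I_B².
A: Δ = 4!·4!·6!/15! = 1/3153150; Racah Σ t=3..4: t=3:−1/5184 t=4:+1/6912 = -1/20736; ⇒ 3j(4 5 5; -3 1 2)² = 5/2574, sgn +1
B: Δ = 4!·4!·6!/15! = 1/3153150; Racah Σ t=0..1: t=0:+1/11520 t=1:−1/25920 = 1/20736; ⇒ 3j(4 5 5; 2 -4 2)² = 5/429, sgn -1
I_A²/I_B² = (5/2574)/(5/429) = 1/6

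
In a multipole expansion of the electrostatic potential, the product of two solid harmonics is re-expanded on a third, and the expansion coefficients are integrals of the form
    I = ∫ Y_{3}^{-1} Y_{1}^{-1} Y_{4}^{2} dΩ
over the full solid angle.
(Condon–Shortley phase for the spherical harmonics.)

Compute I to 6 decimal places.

Checks pass: Σm=0; 8 even; l₃=4∈[2,4].
(2·3+1)(2·1+1)(2·4+1) = 189
Δ: 0! 6! 2! / 9! → 1/252
sum: t=0:+1/36 = 1/36
3j²(3 1 4; 0 0 0) = Δ·Π!·Σ² = 4/63  (sign +1)
sum: t=0:+1/96 = 1/96
3j²(3 1 4; -1 -1 2) = Δ·Π!·Σ² = 5/84  (sign +1)
combine: 4πI² = 189·4/63·5/84 = 5/7
take √, sign +1: I = 0.23841361

0.238414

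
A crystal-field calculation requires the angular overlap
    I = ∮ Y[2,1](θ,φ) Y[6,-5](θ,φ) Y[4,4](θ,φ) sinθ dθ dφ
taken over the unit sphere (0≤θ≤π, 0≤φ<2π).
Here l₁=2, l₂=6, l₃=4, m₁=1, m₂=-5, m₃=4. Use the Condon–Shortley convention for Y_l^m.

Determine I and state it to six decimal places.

-0.204295

m-sum 0 ✓  L=12 even ✓  4≤4≤8 ✓
Π(2lᵢ+1) = 5×13×9 = 585
triangle coeff Δ(2,6,4) = 1/6435
Σ_t [2,2]: t=2:+1/2304 = 1/2304
(3j)²=5/143 [(2 6 4; 0 0 0)], sign=+1
Σ_t [1,1]: t=1:−1/241920 = -1/241920
(3j)²=1/39 [(2 6 4; 1 -5 4)], sign=-1
⇒ 4πI² = 75/143
I = (-1)√(75/143/(4π)) = -0.20429497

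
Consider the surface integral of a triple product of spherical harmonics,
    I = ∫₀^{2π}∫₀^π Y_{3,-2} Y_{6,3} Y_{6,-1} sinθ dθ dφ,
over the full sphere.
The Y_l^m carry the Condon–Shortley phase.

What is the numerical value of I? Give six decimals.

0.000000

L=15 odd ⇒ parity kills the (l;000) factor ⇒ I = 0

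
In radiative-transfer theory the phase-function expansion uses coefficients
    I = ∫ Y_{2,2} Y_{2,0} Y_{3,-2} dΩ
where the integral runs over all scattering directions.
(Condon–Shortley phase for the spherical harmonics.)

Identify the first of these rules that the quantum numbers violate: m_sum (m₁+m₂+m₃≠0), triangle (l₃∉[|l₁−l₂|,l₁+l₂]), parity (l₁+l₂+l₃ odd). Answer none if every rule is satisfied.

m₁+m₂+m₃ = 2 + 0 − 2 = 0  ✓
triangle: |2−2|=0 ≤ l₃=3 ≤ 2+2=4  ✓
parity: l₁+l₂+l₃ = 7 is odd  ✗

parity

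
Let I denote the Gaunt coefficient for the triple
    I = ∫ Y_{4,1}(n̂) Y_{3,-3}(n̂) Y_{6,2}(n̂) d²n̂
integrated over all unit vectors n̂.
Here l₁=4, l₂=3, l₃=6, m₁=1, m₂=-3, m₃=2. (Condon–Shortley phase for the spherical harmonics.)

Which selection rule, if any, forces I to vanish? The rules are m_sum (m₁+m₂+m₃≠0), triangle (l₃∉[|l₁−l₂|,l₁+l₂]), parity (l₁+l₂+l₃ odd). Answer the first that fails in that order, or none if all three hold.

Σmᵢ = 0  ✓
l₃∈[|l₁−l₂|,l₁+l₂]=[1,7], have l₃=6  ✓
Σlᵢ = 13 ⇒ odd  ✗

parity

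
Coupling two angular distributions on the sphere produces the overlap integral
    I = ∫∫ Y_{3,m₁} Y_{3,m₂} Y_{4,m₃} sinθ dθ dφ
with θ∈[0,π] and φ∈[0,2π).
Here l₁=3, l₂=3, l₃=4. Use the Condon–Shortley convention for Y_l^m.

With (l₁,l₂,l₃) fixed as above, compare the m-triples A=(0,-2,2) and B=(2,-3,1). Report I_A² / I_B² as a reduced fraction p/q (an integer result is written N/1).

1/10

Shared (l₁,l₂,l₃)=(3,3,4): N and (l;000)² cancel in I_A²/I_B².
A: Δ = 2!·4!·4!/11! = 1/34650; Racah Σ t=0..1: t=0:+1/72 t=1:−1/96 = 1/288; ⇒ 3j(3 3 4; 0 -2 2)² = 1/462, sgn +1
B: Δ = 2!·4!·4!/11! = 1/34650; Racah Σ t=0..0: t=0:+1/288 = 1/288; ⇒ 3j(3 3 4; 2 -3 1)² = 5/231, sgn -1
I_A²/I_B² = (1/462)/(5/231) = 1/10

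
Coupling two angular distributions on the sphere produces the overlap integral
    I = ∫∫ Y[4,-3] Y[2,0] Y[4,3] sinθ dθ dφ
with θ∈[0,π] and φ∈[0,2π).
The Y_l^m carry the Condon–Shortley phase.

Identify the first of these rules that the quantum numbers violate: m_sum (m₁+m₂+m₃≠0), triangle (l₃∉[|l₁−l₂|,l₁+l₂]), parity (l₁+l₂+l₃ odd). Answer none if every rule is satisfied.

azimuthal sum: -3 + 0 + 3 = 0  ✓
2 ≤ 4 ≤ 6 (triangle on l)  ✓
L = 4 + 2 + 4 = 10 (even)  ✓

none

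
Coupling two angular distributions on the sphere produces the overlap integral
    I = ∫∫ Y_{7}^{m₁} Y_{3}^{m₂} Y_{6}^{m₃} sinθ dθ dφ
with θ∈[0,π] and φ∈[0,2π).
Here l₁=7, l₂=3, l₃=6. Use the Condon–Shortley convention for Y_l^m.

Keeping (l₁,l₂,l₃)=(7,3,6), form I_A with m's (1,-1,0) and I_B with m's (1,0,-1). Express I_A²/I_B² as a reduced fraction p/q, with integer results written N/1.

1183/3698

Same 7,3,6: normalisation and zero-m 3j drop out of the ratio.
A: Δ: 4! 10! 2! / 17! → 1/2042040; sum: t=0:+1/829440 t=1:−1/86400 t=2:+1/138240 = -13/4147200; 3j²(7 3 6; 1 -1 0) = Δ·Π!·Σ² = 13/3740  (sign -1)
B: Δ: 4! 10! 2! / 17! → 1/2042040; sum: t=1:−1/172800 t=2:+1/69120 t=3:−1/362880 = 43/7257600; 3j²(7 3 6; 1 0 -1) = Δ·Π!·Σ² = 1849/170170  (sign -1)
I_A²/I_B² = (13/3740)/(1849/170170) = 1183/3698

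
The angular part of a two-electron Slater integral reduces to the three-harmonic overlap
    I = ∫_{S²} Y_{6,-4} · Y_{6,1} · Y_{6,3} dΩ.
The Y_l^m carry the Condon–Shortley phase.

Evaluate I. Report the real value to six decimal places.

-0.084679

Rules hold: Σm=0, L=18 even, 0≤6≤12.
N = 13·13·13 = 2197
Δ = 6!·6!·6!/19! = 1/325909584
Racah Σ t=0..6: t=0:+1/373248000 t=1:−1/1728000 t=2:+1/110592 t=3:−1/46656 t=4:+1/110592 t=5:−1/1728000 t=6:+1/373248000 = -7/1555200
⇒ 3j(6 6 6; 0 0 0)² = 400/46189, sgn -1
Racah Σ t=4..6: t=4:+1/1244160 t=5:−1/691200 t=6:+1/4147200 = -1/2488320
⇒ 3j(6 6 6; -4 1 3)² = 875/184756, sgn +1
4πI² = N·(3j₀)²·(3jₘ)² = 1137500/12623809
I = -1·√(0.0901075/4π) = -0.08467897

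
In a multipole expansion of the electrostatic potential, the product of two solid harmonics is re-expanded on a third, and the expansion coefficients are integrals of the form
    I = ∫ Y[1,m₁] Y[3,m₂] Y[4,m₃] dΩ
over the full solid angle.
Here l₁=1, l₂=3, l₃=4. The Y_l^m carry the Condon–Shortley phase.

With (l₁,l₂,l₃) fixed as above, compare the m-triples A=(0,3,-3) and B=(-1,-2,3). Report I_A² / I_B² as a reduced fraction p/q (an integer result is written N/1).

Same 1,3,4: normalisation and zero-m 3j drop out of the ratio.
A: Δ: 0! 2! 6! / 9! → 1/252; sum: t=0:+1/720 = 1/720; 3j²(1 3 4; 0 3 -3) = Δ·Π!·Σ² = 1/36  (sign -1)
B: Δ: 0! 2! 6! / 9! → 1/252; sum: t=0:+1/240 = 1/240; 3j²(1 3 4; -1 -2 3) = Δ·Π!·Σ² = 1/12  (sign -1)
I_A²/I_B² = (1/36)/(1/12) = 1/3

1/3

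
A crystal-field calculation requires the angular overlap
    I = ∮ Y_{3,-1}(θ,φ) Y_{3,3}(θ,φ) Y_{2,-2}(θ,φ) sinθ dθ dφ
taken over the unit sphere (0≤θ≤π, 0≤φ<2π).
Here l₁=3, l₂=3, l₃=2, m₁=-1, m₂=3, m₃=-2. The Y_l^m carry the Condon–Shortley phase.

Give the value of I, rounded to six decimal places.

0.132981

Checks pass: Σm=0; 8 even; l₃=2∈[0,6].
(2·3+1)(2·3+1)(2·2+1) = 245
Δ: 4! 2! 2! / 9! → 1/3780
sum: t=1:−1/24 t=2:+1/4 t=3:−1/24 = 1/6
3j²(3 3 2; 0 0 0) = Δ·Π!·Σ² = 4/105  (sign +1)
sum: t=4:+1/96 = 1/96
3j²(3 3 2; -1 3 -2) = Δ·Π!·Σ² = 1/42  (sign +1)
combine: 4πI² = 245·4/105·1/42 = 2/9
take √, sign +1: I = 0.13298076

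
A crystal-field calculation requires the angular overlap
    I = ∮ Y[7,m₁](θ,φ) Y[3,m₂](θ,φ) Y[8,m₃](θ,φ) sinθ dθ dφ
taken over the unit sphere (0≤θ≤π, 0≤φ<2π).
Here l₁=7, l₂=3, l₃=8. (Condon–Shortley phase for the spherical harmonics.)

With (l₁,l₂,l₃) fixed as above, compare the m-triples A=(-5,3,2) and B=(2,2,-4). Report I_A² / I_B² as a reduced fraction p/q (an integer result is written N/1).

54/5

Shared (l₁,l₂,l₃)=(7,3,8): N and (l;000)² cancel in I_A²/I_B².
A: Δ = 2!·12!·4!/19! = 1/5290740; Racah Σ t=2..2: t=2:+1/348364800 = 1/348364800; ⇒ 3j(7 3 8; -5 3 2)² = 165/58786, sgn +1
B: Δ = 2!·12!·4!/19! = 1/5290740; Racah Σ t=1..2: t=1:−1/23224320 t=2:+1/26127360 = -1/209018880; ⇒ 3j(7 3 8; 2 2 -4)² = 275/1058148, sgn -1
I_A²/I_B² = (165/58786)/(275/1058148) = 54/5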